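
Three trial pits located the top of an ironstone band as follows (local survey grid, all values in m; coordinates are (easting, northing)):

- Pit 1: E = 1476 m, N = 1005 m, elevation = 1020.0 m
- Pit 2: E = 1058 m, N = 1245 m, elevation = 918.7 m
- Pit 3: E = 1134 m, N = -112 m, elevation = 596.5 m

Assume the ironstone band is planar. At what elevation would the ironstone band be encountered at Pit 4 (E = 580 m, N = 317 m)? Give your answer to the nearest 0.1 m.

Let the plane be z = a·E + b·N + c.
Pit 2−Pit 1: −418a + 240b = −101.3;  Pit 3−Pit 1: −342a − 1117b = −423.5.
Solving gives a = 0.391252, b = 0.259348.
Then c = 1020 − a·1476 − b·1005 = 181.87.
At (580, 317): z = 226.9 + 82.2 + 181.87 = 491.0 m.

491.0 m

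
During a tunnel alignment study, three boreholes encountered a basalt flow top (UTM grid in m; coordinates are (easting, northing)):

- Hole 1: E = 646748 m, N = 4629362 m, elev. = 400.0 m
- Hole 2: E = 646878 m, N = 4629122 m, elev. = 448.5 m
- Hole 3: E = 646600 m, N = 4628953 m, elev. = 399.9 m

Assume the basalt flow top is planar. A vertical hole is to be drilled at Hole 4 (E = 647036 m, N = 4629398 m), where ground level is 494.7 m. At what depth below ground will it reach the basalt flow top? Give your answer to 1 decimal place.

Let the plane be z = a·E + b·N + c.
Hole 2−Hole 1: 130a − 240b = 48.5;  Hole 3−Hole 1: −148a − 409b = −0.1.
Solving gives a = 0.223931672, b = −0.080787011.
Then c = 400 − a·646748 − b·4629362 = 229564.96.
At (647036, 4629398): z_contact = 144891.85 − 373995.23 + 229564.96 = 461.58 m.
Depth below ground = 494.7 − 461.58 = 33.1 m.

33.1 m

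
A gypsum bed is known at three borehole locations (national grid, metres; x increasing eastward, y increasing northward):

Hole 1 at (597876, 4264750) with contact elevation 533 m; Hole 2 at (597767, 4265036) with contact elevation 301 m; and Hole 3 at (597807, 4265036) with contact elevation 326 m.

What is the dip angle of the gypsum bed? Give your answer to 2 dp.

40.29°

Let the plane be z = a·x + b·y + c.
Hole 2−Hole 1: −109a + 286b = −232;  Hole 3−Hole 1: −69a + 286b = −207.
Solving gives a = 0.62500, b = −0.57299.
Gradient magnitude |∇z| = √(a² + b²) = √(0.39062 + 0.32832) = 0.84790.
True dip = arctan(0.84790) = 40.29°, dipping toward NW (azimuth ≈ 313°).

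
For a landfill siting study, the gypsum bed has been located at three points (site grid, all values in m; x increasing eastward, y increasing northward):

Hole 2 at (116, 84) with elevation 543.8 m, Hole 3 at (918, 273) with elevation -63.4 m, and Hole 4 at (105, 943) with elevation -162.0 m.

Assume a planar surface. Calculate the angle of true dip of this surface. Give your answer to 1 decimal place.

Let the plane be z = a·x + b·y + c.
Hole 3−Hole 2: 802a + 189b = −607.2;  Hole 4−Hole 2: −11a + 859b = −705.8.
Solving gives a = −0.56178, b = −0.82885.
Gradient magnitude |∇z| = √(a² + b²) = √(0.31560 + 0.68699) = 1.00129.
True dip = arctan(1.00129) = 45.0°, dipping toward NE (azimuth ≈ 034°).

45.0°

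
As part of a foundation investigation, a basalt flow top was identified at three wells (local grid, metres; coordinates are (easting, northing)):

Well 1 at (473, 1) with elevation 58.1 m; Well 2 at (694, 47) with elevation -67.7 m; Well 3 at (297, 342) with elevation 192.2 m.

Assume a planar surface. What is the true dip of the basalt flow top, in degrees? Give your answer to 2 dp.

Two edge vectors: Well 1→Well 2 = (221, 46, -125.8), Well 1→Well 3 = (-176, 341, 134.1).
Normal n = (Well 1→Well 2) × (Well 1→Well 3) = (49066.4, -7495.3, 83457).
So ∂z/∂E = −n_x/n_z = −0.58792 and ∂z/∂N = −n_y/n_z = 0.08981.
Gradient magnitude |∇z| = √(a² + b²) = √(0.34566 + 0.00807) = 0.59474.
True dip = arctan(0.59474) = 30.74°, dipping toward E (azimuth ≈ 099°).

30.74°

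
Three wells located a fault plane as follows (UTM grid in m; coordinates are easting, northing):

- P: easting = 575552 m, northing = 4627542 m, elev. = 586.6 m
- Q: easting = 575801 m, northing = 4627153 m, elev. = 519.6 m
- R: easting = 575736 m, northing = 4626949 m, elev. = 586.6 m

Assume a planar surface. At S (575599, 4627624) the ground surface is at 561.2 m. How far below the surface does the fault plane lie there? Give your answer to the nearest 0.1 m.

12.4 m

Two edge vectors: P→Q = (249, -389, -67), P→R = (184, -593, 0).
Normal n = (P→Q) × (P→R) = (-39731, -12328, -76081).
So ∂z/∂easting = −n_x/n_z = −0.522219739 and ∂z/∂northing = −n_y/n_z = −0.162037828.
Intercept c from P: 586.6 + 300564.62 + 749836.86 = 1050988.07.
At (575599, 4627624): z_contact = −300589.16 − 749850.14 + 1050988.07 = 548.77 m.
Depth below ground = 561.2 − 548.77 = 12.4 m.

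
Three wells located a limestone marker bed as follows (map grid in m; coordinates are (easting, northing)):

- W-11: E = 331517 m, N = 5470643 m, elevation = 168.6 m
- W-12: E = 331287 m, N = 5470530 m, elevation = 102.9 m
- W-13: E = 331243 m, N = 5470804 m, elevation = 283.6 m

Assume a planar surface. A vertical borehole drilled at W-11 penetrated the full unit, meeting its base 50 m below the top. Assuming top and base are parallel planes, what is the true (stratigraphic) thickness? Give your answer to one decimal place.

Two edge vectors: W-11→W-12 = (-230, -113, -65.7), W-11→W-13 = (-274, 161, 115).
Normal n = (W-11→W-12) × (W-11→W-13) = (-2417.3, 44451.8, -67992).
So ∂z/∂E = −n_x/n_z = −0.03555 and ∂z/∂N = −n_y/n_z = 0.65378.
|∇z| = √(a²+b²) = 0.65475, so dip δ = arctan(0.65475) = 33.21°.
True thickness = vertical thickness × cos δ = 50 × cos 33.21° = 41.8 m.

41.8 m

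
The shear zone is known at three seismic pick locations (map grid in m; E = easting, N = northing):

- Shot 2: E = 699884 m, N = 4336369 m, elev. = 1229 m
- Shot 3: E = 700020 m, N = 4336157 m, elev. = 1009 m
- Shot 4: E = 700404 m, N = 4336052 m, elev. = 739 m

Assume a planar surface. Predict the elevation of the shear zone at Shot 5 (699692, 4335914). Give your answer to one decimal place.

Let the plane be z = a·E + b·N + c.
Shot 3−Shot 2: 136a − 212b = −220;  Shot 4−Shot 2: 520a − 317b = −490.
Solving gives a = −0.508580622, b = 0.711476582.
Then c = 1229 − a·699884 − b·4336369 = −2728048.55.
At (699692, 4335914): z = −355849.8 + 3084901.3 − 2728048.55 = 1002.9 m.

1002.9 m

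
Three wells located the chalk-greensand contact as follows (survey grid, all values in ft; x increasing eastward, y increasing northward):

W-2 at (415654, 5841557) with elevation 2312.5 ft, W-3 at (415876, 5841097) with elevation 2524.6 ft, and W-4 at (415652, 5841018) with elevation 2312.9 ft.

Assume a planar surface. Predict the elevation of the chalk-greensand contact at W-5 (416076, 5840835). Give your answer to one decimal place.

Let the plane be z = a·x + b·y + c.
W-3−W-2: 222a − 460b = 212.1;  W-4−W-2: −2a − 539b = 0.4.
Solving gives a = 0.946589759, b = −0.004254507.
Then c = 2312.5 − a·415654 − b·5841557 = −366288.37.
At (416076, 5840835): z = 393853.3 − 24849.9 − 366288.37 = 2715.0 ft.

2715.0 ft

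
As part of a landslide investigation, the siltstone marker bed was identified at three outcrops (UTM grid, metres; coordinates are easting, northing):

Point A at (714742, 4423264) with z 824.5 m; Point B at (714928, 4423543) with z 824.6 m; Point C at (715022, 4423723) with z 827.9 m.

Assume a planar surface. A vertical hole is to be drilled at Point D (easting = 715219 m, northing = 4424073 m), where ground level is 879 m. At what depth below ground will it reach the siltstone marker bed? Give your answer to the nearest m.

Let the plane be z = a·easting + b·northing + c.
Point B−Point A: 186a + 279b = 0.1;  Point C−Point A: 280a + 459b = 3.4.
Solving gives a = −0.12444169, b = 0.08331955.
Then c = 824.5 − a·714742 − b·4423264 = −278776.16.
At (715219, 4424073): z_contact = −89003.1 + 368611.8 − 278776.16 = 832.5 m.
Depth below ground = 879 − 832.5 = 46 m.

46 m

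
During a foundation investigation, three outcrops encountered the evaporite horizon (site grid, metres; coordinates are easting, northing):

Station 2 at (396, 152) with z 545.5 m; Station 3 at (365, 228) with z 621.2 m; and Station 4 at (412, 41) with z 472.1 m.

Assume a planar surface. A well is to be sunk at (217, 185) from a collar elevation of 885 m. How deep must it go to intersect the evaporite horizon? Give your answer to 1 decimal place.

Let the plane be z = a·easting + b·northing + c.
Station 3−Station 2: −31a + 76b = 75.7;  Station 4−Station 2: 16a − 111b = −73.4.
Solving gives a = −1.26935, b = 0.47829.
Then c = 545.5 − a·396 − b·152 = 975.46.
At (217, 185): z_contact = −275.45 + 88.48 + 975.46 = 788.50 m.
Depth below ground = 885 − 788.50 = 96.5 m.

96.5 m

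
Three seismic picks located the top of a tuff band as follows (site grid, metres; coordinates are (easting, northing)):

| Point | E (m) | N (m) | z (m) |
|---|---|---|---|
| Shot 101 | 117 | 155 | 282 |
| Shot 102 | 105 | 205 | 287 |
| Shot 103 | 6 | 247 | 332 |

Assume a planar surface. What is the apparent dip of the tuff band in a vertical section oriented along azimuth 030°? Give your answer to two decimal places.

13.40°

Two edge vectors: Shot 101→Shot 102 = (-12, 50, 5), Shot 101→Shot 103 = (-111, 92, 50).
Normal n = (Shot 101→Shot 102) × (Shot 101→Shot 103) = (2040, 45, 4446).
So ∂z/∂E = −n_x/n_z = −0.45884 and ∂z/∂N = −n_y/n_z = −0.01012.
Unit vector along 030° is (sin 30°, cos 30°) = (0.5000, 0.8660).
Slope in that direction = a·(0.5000) + b·(0.8660) = −0.23819.
Apparent dip = arctan|0.23819| = 13.40° (true dip is 24.7°, so apparent ≤ true as expected).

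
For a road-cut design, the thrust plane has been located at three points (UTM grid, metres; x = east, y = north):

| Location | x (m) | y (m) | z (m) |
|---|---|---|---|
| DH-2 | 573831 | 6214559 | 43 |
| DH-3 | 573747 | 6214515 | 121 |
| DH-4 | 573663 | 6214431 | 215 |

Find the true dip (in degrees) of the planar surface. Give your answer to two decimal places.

39.45°

Let the plane be z = a·x + b·y + c.
DH-3−DH-2: −84a − 44b = 78;  DH-4−DH-2: −168a − 128b = 172.
Solving gives a = −0.71905, b = −0.40000.
Gradient magnitude |∇z| = √(a² + b²) = √(0.51703 + 0.16000) = 0.82282.
True dip = arctan(0.82282) = 39.45°, dipping toward ENE (azimuth ≈ 061°).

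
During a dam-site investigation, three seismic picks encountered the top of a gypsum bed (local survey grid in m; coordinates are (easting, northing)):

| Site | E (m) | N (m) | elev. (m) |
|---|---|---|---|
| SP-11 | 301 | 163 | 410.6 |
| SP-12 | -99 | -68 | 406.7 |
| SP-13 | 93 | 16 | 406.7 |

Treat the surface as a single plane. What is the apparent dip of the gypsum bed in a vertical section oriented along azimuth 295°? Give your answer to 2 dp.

3.26°

Let the plane be z = a·E + b·N + c.
SP-12−SP-11: −400a − 231b = −3.9;  SP-13−SP-11: −208a − 147b = −3.9.
Solving gives a = −0.03047, b = 0.06964.
Unit vector along 295° is (sin 295°, cos 295°) = (-0.9063, 0.4226).
Slope in that direction = a·(-0.9063) + b·(0.4226) = 0.05705.
Apparent dip = arctan|0.05705| = 3.26° (true dip is 4.3°, so apparent ≤ true as expected).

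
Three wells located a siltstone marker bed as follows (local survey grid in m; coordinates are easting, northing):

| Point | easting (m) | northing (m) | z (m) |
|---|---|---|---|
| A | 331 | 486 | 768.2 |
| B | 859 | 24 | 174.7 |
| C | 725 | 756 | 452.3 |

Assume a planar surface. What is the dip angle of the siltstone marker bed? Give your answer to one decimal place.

Let the plane be z = a·easting + b·northing + c.
B−A: 528a − 462b = −593.5;  C−A: 394a + 270b = −315.9.
Solving gives a = −0.94332, b = 0.20655.
Gradient magnitude |∇z| = √(a² + b²) = √(0.88986 + 0.04266) = 0.96567.
True dip = arctan(0.96567) = 44.0°, dipping toward ESE (azimuth ≈ 102°).

44.0°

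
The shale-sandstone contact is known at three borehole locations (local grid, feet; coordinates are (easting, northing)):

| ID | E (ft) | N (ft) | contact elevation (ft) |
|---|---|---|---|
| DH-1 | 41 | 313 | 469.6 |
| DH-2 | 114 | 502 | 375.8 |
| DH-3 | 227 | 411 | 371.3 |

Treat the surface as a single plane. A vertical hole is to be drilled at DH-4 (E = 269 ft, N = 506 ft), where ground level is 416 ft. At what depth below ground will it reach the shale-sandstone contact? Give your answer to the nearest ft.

Let the plane be z = a·E + b·N + c.
DH-2−DH-1: 73a + 189b = −93.8;  DH-3−DH-1: 186a + 98b = −98.3.
Solving gives a = −0.33522, b = −0.36682.
Then c = 469.6 − a·41 − b·313 = 598.16.
At (269, 506): z_contact = −90.2 − 185.6 + 598.16 = 322.4 ft.
Depth below ground = 416 − 322.4 = 94 ft.

94 ft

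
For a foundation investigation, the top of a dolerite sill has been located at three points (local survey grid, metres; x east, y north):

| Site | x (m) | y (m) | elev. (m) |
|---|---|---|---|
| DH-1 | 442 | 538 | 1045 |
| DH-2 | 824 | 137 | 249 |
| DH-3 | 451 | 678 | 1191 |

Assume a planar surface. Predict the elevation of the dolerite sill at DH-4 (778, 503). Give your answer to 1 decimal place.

Let the plane be z = a·x + b·y + c.
DH-2−DH-1: 382a − 401b = −796;  DH-3−DH-1: 9a + 140b = 146.
Solving gives a = −0.92652, b = 1.10242.
Then c = 1045 − a·442 − b·538 = 861.42.
At (778, 503): z = −720.8 + 554.5 + 861.42 = 695.1 m.

695.1 m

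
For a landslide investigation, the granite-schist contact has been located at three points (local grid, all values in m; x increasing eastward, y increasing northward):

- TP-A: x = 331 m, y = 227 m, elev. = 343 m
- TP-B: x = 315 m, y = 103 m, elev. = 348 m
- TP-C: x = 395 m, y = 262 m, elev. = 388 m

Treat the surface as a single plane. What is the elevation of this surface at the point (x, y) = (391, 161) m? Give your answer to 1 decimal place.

399.1 m

Let the plane be z = a·x + b·y + c.
TP-B−TP-A: −16a − 124b = 5;  TP-C−TP-A: 64a + 35b = 45.
Solving gives a = 0.78023, b = −0.14100.
Then c = 343 − a·331 − b·227 = 116.75.
At (391, 161): z = 305.1 − 22.7 + 116.75 = 399.1 m.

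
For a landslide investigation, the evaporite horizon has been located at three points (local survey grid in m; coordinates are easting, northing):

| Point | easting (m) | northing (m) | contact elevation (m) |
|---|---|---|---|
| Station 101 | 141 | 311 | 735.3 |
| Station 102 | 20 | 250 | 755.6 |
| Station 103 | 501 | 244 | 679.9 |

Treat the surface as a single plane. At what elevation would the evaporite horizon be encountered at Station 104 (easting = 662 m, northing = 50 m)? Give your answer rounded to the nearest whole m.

658 m

Two edge vectors: Station 101→Station 102 = (-121, -61, 20.3), Station 101→Station 103 = (360, -67, -55.4).
Normal n = (Station 101→Station 102) × (Station 101→Station 103) = (4739.5, 604.6, 30067).
So ∂z/∂easting = −n_x/n_z = −0.15763 and ∂z/∂northing = −n_y/n_z = −0.02011.
Intercept c from Station 101: 735.3 + 22.23 + 6.25 = 763.78.
At (662, 50): z = −104.4 − 1.0 + 763.78 = 658.4 m.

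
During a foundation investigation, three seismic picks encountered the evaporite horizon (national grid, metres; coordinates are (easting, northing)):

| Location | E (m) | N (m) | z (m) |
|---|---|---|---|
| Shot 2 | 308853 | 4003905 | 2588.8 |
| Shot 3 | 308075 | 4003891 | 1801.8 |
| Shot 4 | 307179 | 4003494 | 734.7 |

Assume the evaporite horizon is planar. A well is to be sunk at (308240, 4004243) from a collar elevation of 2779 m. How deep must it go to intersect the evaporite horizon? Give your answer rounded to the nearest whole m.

663 m

Two edge vectors: Shot 2→Shot 3 = (-778, -14, -787), Shot 2→Shot 4 = (-1674, -411, -1854.1).
Normal n = (Shot 2→Shot 3) × (Shot 2→Shot 4) = (-297499.6, -125051.8, 296322).
So ∂z/∂E = −n_x/n_z = 1.00397406 and ∂z/∂N = −n_y/n_z = 0.42201322.
Intercept c from Shot 2: 2588.8 − 310080.40 − 1689700.82 = −1997192.42.
At (308240, 4004243): z_contact = 309465.0 + 1689843.5 − 1997192.42 = 2116.0 m.
Depth below ground = 2779 − 2116.0 = 663 m.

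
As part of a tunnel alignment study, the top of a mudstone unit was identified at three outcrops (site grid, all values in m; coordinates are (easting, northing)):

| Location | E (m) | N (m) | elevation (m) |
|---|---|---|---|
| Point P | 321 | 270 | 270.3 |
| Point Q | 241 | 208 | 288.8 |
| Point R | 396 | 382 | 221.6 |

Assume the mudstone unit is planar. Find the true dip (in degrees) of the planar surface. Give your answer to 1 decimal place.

31.9°

Two edge vectors: Point P→Point Q = (-80, -62, 18.5), Point P→Point R = (75, 112, -48.7).
Normal n = (Point P→Point Q) × (Point P→Point R) = (947.4, -2508.5, -4310).
So ∂z/∂E = −n_x/n_z = 0.21981 and ∂z/∂N = −n_y/n_z = −0.58202.
Gradient magnitude |∇z| = √(a² + b²) = √(0.04832 + 0.33875) = 0.62214.
True dip = arctan(0.62214) = 31.9°, dipping toward NNW (azimuth ≈ 339°).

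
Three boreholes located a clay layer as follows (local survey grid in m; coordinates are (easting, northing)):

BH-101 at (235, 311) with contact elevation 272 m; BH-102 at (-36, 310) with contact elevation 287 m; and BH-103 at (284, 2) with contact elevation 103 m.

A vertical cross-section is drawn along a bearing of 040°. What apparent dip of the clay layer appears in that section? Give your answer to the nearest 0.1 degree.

20.6°

Two edge vectors: BH-101→BH-102 = (-271, -1, 15), BH-101→BH-103 = (49, -309, -169).
Normal n = (BH-101→BH-102) × (BH-101→BH-103) = (4804, -45064, 83788).
So ∂z/∂E = −n_x/n_z = −0.05734 and ∂z/∂N = −n_y/n_z = 0.53783.
Unit vector along 040° is (sin 40°, cos 40°) = (0.6428, 0.7660).
Slope in that direction = a·(0.6428) + b·(0.7660) = 0.37515.
Apparent dip = arctan|0.37515| = 20.6° (true dip is 28.4°, so apparent ≤ true as expected).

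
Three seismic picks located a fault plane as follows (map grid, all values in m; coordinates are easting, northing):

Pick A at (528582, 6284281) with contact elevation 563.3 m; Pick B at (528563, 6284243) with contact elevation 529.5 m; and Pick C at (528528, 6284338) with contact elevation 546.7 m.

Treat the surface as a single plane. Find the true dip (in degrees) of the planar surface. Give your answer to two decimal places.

43.45°

Two edge vectors: Pick A→Pick B = (-19, -38, -33.8), Pick A→Pick C = (-54, 57, -16.6).
Normal n = (Pick A→Pick B) × (Pick A→Pick C) = (2557.4, 1509.8, -3135).
So ∂z/∂easting = −n_x/n_z = 0.81576 and ∂z/∂northing = −n_y/n_z = 0.48159.
Gradient magnitude |∇z| = √(a² + b²) = √(0.66546 + 0.23193) = 0.94731.
True dip = arctan(0.94731) = 43.45°, dipping toward WSW (azimuth ≈ 239°).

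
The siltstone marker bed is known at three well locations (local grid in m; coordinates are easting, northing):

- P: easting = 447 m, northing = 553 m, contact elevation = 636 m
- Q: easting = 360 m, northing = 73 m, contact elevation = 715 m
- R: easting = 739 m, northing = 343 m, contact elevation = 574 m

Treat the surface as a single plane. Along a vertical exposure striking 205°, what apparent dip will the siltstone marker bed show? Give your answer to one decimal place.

Let the plane be z = a·easting + b·northing + c.
Q−P: −87a − 480b = 79;  R−P: 292a − 210b = −62.
Solving gives a = −0.29256, b = −0.11156.
Unit vector along 205° is (sin 205°, cos 205°) = (-0.4226, -0.9063).
Slope in that direction = a·(-0.4226) + b·(-0.9063) = 0.22475.
Apparent dip = arctan|0.22475| = 12.7° (true dip is 17.4°, so apparent ≤ true as expected).

12.7°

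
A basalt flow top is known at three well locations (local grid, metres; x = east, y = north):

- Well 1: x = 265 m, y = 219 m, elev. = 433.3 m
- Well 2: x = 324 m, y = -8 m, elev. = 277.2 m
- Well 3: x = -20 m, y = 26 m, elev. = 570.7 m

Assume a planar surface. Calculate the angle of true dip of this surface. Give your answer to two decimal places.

Let the plane be z = a·x + b·y + c.
Well 2−Well 1: 59a − 227b = −156.1;  Well 3−Well 1: −285a − 193b = 137.4.
Solving gives a = −0.80593, b = 0.47819.
Gradient magnitude |∇z| = √(a² + b²) = √(0.64953 + 0.22867) = 0.93712.
True dip = arctan(0.93712) = 43.14°, dipping toward ESE (azimuth ≈ 121°).

43.14°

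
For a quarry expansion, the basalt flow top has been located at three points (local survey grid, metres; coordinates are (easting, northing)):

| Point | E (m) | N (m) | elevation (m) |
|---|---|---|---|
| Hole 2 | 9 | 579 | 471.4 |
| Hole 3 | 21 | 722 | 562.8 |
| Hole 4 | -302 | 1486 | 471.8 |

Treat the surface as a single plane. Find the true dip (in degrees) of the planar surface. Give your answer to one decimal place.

57.7°

Let the plane be z = a·E + b·N + c.
Hole 3−Hole 2: 12a + 143b = 91.4;  Hole 4−Hole 2: −311a + 907b = 0.4.
Solving gives a = 1.49652, b = 0.51358.
Gradient magnitude |∇z| = √(a² + b²) = √(2.23956 + 0.26376) = 1.58219.
True dip = arctan(1.58219) = 57.7°, dipping toward WSW (azimuth ≈ 251°).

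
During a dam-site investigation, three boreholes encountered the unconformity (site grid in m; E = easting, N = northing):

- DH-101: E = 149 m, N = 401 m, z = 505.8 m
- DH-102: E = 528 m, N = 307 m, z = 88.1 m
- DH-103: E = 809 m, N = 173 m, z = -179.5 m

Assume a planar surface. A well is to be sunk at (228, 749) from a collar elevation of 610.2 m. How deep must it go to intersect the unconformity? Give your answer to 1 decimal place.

Two edge vectors: DH-101→DH-102 = (379, -94, -417.7), DH-101→DH-103 = (660, -228, -685.3).
Normal n = (DH-101→DH-102) × (DH-101→DH-103) = (-30817.4, -15953.3, -24372).
So ∂z/∂E = −n_x/n_z = −1.26446 and ∂z/∂N = −n_y/n_z = −0.65457.
Intercept c from DH-101: 505.8 + 188.40 + 262.48 = 956.69.
At (228, 749): z_contact = −288.30 − 490.28 + 956.69 = 178.12 m.
Depth below ground = 610.2 − 178.12 = 432.1 m.

432.1 m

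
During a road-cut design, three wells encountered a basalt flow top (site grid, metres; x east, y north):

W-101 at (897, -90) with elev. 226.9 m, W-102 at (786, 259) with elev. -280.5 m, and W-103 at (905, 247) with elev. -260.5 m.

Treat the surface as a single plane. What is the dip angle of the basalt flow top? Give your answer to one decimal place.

Two edge vectors: W-101→W-102 = (-111, 349, -507.4), W-101→W-103 = (8, 337, -487.4).
Normal n = (W-101→W-102) × (W-101→W-103) = (891.2, -58160.6, -40199).
So ∂z/∂x = −n_x/n_z = 0.02217 and ∂z/∂y = −n_y/n_z = −1.44682.
Gradient magnitude |∇z| = √(a² + b²) = √(0.00049 + 2.09328) = 1.44699.
True dip = arctan(1.44699) = 55.4°, dipping toward N (azimuth ≈ 359°).

55.4°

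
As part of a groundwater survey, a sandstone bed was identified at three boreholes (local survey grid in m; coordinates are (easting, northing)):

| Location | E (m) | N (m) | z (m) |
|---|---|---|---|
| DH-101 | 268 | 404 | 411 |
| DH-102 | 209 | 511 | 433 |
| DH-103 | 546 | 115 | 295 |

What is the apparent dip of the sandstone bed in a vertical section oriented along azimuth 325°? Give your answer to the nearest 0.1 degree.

Two edge vectors: DH-101→DH-102 = (-59, 107, 22), DH-101→DH-103 = (278, -289, -116).
Normal n = (DH-101→DH-102) × (DH-101→DH-103) = (-6054, -728, -12695).
So ∂z/∂E = −n_x/n_z = −0.47688 and ∂z/∂N = −n_y/n_z = −0.05735.
Unit vector along 325° is (sin 325°, cos 325°) = (-0.5736, 0.8192).
Slope in that direction = a·(-0.5736) + b·(0.8192) = 0.22655.
Apparent dip = arctan|0.22655| = 12.8° (true dip is 25.7°, so apparent ≤ true as expected).

12.8°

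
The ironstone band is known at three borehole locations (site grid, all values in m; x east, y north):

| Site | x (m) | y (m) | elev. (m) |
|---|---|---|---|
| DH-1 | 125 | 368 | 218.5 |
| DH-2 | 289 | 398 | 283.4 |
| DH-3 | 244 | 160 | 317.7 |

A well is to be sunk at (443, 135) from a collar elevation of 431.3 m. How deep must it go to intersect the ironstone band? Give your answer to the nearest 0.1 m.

20.9 m

Let the plane be z = a·x + b·y + c.
DH-2−DH-1: 164a + 30b = 64.9;  DH-3−DH-1: 119a − 208b = 99.2.
Solving gives a = 0.43722, b = −0.22678.
Then c = 218.5 − a·125 − b·368 = 247.30.
At (443, 135): z_contact = 193.69 − 30.62 + 247.30 = 410.38 m.
Depth below ground = 431.3 − 410.38 = 20.9 m.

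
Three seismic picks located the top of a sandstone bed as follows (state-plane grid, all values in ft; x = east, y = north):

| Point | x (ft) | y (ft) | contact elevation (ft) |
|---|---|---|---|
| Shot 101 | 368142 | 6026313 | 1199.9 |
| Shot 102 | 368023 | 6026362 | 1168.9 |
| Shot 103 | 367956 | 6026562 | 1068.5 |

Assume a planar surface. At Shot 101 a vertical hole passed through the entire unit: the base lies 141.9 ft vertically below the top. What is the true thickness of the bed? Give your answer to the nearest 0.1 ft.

127.7 ft

Two edge vectors: Shot 101→Shot 102 = (-119, 49, -31), Shot 101→Shot 103 = (-186, 249, -131.4).
Normal n = (Shot 101→Shot 102) × (Shot 101→Shot 103) = (1280.4, -9870.6, -20517).
So ∂z/∂x = −n_x/n_z = 0.06241 and ∂z/∂y = −n_y/n_z = −0.48109.
|∇z| = √(a²+b²) = 0.48512, so dip δ = arctan(0.48512) = 25.88°.
True thickness = vertical thickness × cos δ = 141.9 × cos 25.88° = 127.7 ft.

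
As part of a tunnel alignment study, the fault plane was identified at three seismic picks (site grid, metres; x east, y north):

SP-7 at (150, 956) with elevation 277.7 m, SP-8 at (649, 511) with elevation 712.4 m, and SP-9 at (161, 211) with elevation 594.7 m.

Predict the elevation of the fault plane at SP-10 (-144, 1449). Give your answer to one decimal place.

-74.9 m

Two edge vectors: SP-7→SP-8 = (499, -445, 434.7), SP-7→SP-9 = (11, -745, 317).
Normal n = (SP-7→SP-8) × (SP-7→SP-9) = (182786.5, -153401.3, -366860).
So ∂z/∂x = −n_x/n_z = 0.498246 and ∂z/∂y = −n_y/n_z = −0.418147.
Intercept c from SP-7: 277.7 − 74.74 + 399.75 = 602.71.
At (-144, 1449): z = −71.7 − 605.9 + 602.71 = -74.9 m.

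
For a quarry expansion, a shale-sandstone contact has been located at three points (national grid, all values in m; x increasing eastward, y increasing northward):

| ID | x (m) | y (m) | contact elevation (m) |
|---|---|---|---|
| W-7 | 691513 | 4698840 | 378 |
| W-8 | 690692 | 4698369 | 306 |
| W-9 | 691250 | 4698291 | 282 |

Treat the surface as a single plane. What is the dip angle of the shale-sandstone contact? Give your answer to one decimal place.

10.4°

Let the plane be z = a·x + b·y + c.
W-8−W-7: −821a − 471b = −72;  W-9−W-7: −263a − 549b = −96.
Solving gives a = −0.01740, b = 0.18320.
Gradient magnitude |∇z| = √(a² + b²) = √(0.00030 + 0.03356) = 0.18402.
True dip = arctan(0.18402) = 10.4°, dipping toward S (azimuth ≈ 175°).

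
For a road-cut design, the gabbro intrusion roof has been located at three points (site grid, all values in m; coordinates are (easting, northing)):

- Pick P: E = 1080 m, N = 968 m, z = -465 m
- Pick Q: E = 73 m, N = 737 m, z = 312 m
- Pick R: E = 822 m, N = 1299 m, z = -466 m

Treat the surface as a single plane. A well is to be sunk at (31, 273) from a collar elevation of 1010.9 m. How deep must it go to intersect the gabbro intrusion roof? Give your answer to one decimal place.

433.5 m

Let the plane be z = a·E + b·N + c.
Pick Q−Pick P: −1007a − 231b = 777;  Pick R−Pick P: −258a + 331b = −1.
Solving gives a = −0.653974, b = −0.512765.
Then c = -465 − a·1080 − b·968 = 737.65.
At (31, 273): z_contact = −20.27 − 139.98 + 737.65 = 577.39 m.
Depth below ground = 1010.9 − 577.39 = 433.5 m.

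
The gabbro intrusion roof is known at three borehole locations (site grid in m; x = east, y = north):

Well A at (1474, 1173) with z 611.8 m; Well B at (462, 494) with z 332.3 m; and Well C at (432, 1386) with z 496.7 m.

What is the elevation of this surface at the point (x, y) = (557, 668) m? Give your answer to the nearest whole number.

379 m

Two edge vectors: Well A→Well B = (-1012, -679, -279.5), Well A→Well C = (-1042, 213, -115.1).
Normal n = (Well A→Well B) × (Well A→Well C) = (137686.4, 174757.8, -923074).
So ∂z/∂x = −n_x/n_z = 0.14916 and ∂z/∂y = −n_y/n_z = 0.18932.
Intercept c from Well A: 611.8 − 219.86 − 222.07 = 169.86.
At (557, 668): z = 83.1 + 126.5 + 169.86 = 379.4 m.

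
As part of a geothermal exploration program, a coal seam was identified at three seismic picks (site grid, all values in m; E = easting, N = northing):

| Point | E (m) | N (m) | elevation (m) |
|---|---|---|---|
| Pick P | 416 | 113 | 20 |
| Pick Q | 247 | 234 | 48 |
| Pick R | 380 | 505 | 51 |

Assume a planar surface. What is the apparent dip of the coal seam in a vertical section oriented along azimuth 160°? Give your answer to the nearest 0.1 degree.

5.9°

Let the plane be z = a·E + b·N + c.
Pick Q−Pick P: −169a + 121b = 28;  Pick R−Pick P: −36a + 392b = 31.
Solving gives a = −0.11674, b = 0.06836.
Unit vector along 160° is (sin 160°, cos 160°) = (0.3420, -0.9397).
Slope in that direction = a·(0.3420) + b·(-0.9397) = −0.10416.
Apparent dip = arctan|0.10416| = 5.9° (true dip is 7.7°, so apparent ≤ true as expected).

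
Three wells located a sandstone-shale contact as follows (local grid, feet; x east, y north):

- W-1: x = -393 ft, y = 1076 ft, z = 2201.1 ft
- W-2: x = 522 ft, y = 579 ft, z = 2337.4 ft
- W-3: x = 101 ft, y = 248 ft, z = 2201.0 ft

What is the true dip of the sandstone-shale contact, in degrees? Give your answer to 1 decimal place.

14.4°

Let the plane be z = a·x + b·y + c.
W-2−W-1: 915a − 497b = 136.3;  W-3−W-1: 494a − 828b = −0.1.
Solving gives a = 0.22048, b = 0.13166.
Gradient magnitude |∇z| = √(a² + b²) = √(0.04861 + 0.01733) = 0.25680.
True dip = arctan(0.25680) = 14.4°, dipping toward WSW (azimuth ≈ 239°).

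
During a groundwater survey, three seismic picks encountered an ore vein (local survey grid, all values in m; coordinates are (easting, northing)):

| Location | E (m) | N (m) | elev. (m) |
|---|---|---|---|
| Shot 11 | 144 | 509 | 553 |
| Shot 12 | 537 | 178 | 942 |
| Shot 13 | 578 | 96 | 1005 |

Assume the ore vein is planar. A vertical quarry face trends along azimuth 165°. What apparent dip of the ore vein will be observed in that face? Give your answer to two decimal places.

31.36°

Two edge vectors: Shot 11→Shot 12 = (393, -331, 389), Shot 11→Shot 13 = (434, -413, 452).
Normal n = (Shot 11→Shot 12) × (Shot 11→Shot 13) = (11045, -8810, -18655).
So ∂z/∂E = −n_x/n_z = 0.59207 and ∂z/∂N = −n_y/n_z = −0.47226.
Unit vector along 165° is (sin 165°, cos 165°) = (0.2588, -0.9659).
Slope in that direction = a·(0.2588) + b·(-0.9659) = 0.60941.
Apparent dip = arctan|0.60941| = 31.36° (true dip is 37.1°, so apparent ≤ true as expected).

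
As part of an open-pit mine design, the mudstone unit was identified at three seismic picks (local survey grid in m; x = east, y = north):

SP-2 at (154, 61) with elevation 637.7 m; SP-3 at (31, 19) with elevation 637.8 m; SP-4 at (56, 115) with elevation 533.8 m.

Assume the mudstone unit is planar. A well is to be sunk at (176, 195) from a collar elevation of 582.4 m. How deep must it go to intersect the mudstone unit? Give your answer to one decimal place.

Let the plane be z = a·x + b·y + c.
SP-3−SP-2: −123a − 42b = 0.1;  SP-4−SP-2: −98a + 54b = −103.9.
Solving gives a = 0.40513, b = −1.18884.
Then c = 637.7 − a·154 − b·61 = 647.83.
At (176, 195): z_contact = 71.30 − 231.82 + 647.83 = 487.31 m.
Depth below ground = 582.4 − 487.31 = 95.1 m.

95.1 m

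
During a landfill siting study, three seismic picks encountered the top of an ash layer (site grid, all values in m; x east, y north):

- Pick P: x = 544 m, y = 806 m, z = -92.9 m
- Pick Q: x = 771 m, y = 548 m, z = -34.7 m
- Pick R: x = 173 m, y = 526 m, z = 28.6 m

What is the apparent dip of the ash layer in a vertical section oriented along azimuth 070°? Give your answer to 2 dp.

11.00°

Let the plane be z = a·x + b·y + c.
Pick Q−Pick P: 227a − 258b = 58.2;  Pick R−Pick P: −371a − 280b = 121.5.
Solving gives a = −0.09450, b = −0.30872.
Unit vector along 070° is (sin 70°, cos 70°) = (0.9397, 0.3420).
Slope in that direction = a·(0.9397) + b·(0.3420) = −0.19439.
Apparent dip = arctan|0.19439| = 11.00° (true dip is 17.9°, so apparent ≤ true as expected).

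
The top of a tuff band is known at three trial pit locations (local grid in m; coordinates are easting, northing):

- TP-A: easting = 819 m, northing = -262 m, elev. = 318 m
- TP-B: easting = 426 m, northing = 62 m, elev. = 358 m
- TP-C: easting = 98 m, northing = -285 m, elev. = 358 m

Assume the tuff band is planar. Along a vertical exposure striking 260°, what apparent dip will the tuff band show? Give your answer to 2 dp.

Let the plane be z = a·easting + b·northing + c.
TP-B−TP-A: −393a + 324b = 40;  TP-C−TP-A: −721a − 23b = 40.
Solving gives a = −0.05720, b = 0.05407.
Unit vector along 260° is (sin 260°, cos 260°) = (-0.9848, -0.1736).
Slope in that direction = a·(-0.9848) + b·(-0.1736) = 0.04694.
Apparent dip = arctan|0.04694| = 2.69° (true dip is 4.5°, so apparent ≤ true as expected).

2.69°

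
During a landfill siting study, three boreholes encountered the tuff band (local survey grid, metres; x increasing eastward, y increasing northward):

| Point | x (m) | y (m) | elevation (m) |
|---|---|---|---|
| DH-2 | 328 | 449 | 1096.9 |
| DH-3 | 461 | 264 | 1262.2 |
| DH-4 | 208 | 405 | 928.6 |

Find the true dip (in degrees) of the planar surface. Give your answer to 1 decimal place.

53.9°

Two edge vectors: DH-2→DH-3 = (133, -185, 165.3), DH-2→DH-4 = (-120, -44, -168.3).
Normal n = (DH-2→DH-3) × (DH-2→DH-4) = (38408.7, 2547.9, -28052).
So ∂z/∂x = −n_x/n_z = 1.36920 and ∂z/∂y = −n_y/n_z = 0.09083.
Gradient magnitude |∇z| = √(a² + b²) = √(1.87470 + 0.00825) = 1.37221.
True dip = arctan(1.37221) = 53.9°, dipping toward W (azimuth ≈ 266°).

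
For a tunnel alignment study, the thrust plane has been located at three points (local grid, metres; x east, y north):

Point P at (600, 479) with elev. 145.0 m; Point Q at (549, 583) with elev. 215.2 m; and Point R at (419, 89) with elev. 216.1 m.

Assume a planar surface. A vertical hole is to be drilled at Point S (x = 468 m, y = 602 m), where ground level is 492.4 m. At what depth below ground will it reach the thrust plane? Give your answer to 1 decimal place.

200.0 m

Let the plane be z = a·x + b·y + c.
Point Q−Point P: −51a + 104b = 70.2;  Point R−Point P: −181a − 390b = 71.1.
Solving gives a = −0.89819, b = 0.23454.
Then c = 145 − a·600 − b·479 = 571.57.
At (468, 602): z_contact = −420.35 + 141.19 + 571.57 = 292.41 m.
Depth below ground = 492.4 − 292.41 = 200.0 m.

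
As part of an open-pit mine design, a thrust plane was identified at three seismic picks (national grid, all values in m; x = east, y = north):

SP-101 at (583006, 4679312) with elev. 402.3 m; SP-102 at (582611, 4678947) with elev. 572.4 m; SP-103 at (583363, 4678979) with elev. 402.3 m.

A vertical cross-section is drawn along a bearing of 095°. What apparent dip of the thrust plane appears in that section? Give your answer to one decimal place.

11.1°

Let the plane be z = a·x + b·y + c.
SP-102−SP-101: −395a − 365b = 170.1;  SP-103−SP-101: 357a − 333b = 0.
Solving gives a = −0.21633, b = −0.23192.
Unit vector along 095° is (sin 95°, cos 95°) = (0.9962, -0.0872).
Slope in that direction = a·(0.9962) + b·(-0.0872) = −0.19529.
Apparent dip = arctan|0.19529| = 11.1° (true dip is 17.6°, so apparent ≤ true as expected).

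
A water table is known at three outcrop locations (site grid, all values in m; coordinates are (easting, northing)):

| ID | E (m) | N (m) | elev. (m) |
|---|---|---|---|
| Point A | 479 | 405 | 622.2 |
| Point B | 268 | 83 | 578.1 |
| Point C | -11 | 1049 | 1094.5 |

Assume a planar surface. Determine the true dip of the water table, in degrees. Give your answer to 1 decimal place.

Two edge vectors: Point A→Point B = (-211, -322, -44.1), Point A→Point C = (-490, 644, 472.3).
Normal n = (Point A→Point B) × (Point A→Point C) = (-123680.2, 121264.3, -293664).
So ∂z/∂E = −n_x/n_z = −0.42116 and ∂z/∂N = −n_y/n_z = 0.41294.
Gradient magnitude |∇z| = √(a² + b²) = √(0.17738 + 0.17052) = 0.58982.
True dip = arctan(0.58982) = 30.5°, dipping toward SE (azimuth ≈ 134°).

30.5°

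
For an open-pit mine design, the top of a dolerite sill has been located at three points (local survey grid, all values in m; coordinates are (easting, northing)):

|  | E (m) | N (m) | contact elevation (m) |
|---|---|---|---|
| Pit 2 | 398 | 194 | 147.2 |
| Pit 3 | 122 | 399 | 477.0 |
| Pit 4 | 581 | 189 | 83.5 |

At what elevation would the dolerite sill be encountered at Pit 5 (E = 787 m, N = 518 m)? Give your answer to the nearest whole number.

Let the plane be z = a·E + b·N + c.
Pit 3−Pit 2: −276a + 205b = 329.8;  Pit 4−Pit 2: 183a − 5b = −63.7.
Solving gives a = −0.31575, b = 1.18368.
Then c = 147.2 − a·398 − b·194 = 43.23.
At (787, 518): z = −248.5 + 613.1 + 43.23 = 407.9 m.

408 m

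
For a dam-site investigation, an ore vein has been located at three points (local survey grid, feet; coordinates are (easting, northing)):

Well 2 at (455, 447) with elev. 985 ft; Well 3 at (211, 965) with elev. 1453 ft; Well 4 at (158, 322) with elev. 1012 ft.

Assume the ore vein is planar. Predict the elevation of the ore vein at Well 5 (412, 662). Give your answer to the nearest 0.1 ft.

Two edge vectors: Well 2→Well 3 = (-244, 518, 468), Well 2→Well 4 = (-297, -125, 27).
Normal n = (Well 2→Well 3) × (Well 2→Well 4) = (72486, -132408, 184346).
So ∂z/∂E = −n_x/n_z = −0.39321 and ∂z/∂N = −n_y/n_z = 0.71826.
Intercept c from Well 2: 985 + 178.91 − 321.06 = 842.85.
At (412, 662): z = −162.0 + 475.5 + 842.85 = 1156.3 ft.

1156.3 ft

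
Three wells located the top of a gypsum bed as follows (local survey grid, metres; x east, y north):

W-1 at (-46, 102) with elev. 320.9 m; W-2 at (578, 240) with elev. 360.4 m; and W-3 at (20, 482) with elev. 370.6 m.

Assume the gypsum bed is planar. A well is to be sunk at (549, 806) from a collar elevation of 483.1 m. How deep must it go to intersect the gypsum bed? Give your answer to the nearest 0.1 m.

53.2 m

Let the plane be z = a·x + b·y + c.
W-2−W-1: 624a + 138b = 39.5;  W-3−W-1: 66a + 380b = 49.7.
Solving gives a = 0.03575, b = 0.12458.
Then c = 320.9 − a·-46 − b·102 = 309.84.
At (549, 806): z_contact = 19.63 + 100.41 + 309.84 = 429.88 m.
Depth below ground = 483.1 − 429.88 = 53.2 m.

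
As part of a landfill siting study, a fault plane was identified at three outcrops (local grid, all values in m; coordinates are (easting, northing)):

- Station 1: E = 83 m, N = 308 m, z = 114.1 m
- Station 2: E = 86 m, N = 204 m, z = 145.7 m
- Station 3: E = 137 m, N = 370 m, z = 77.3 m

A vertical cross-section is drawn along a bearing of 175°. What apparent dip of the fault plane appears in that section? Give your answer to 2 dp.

Two edge vectors: Station 1→Station 2 = (3, -104, 31.6), Station 1→Station 3 = (54, 62, -36.8).
Normal n = (Station 1→Station 2) × (Station 1→Station 3) = (1868, 1816.8, 5802).
So ∂z/∂E = −n_x/n_z = −0.32196 and ∂z/∂N = −n_y/n_z = −0.31313.
Unit vector along 175° is (sin 175°, cos 175°) = (0.0872, -0.9962).
Slope in that direction = a·(0.0872) + b·(-0.9962) = 0.28388.
Apparent dip = arctan|0.28388| = 15.85° (true dip is 24.2°, so apparent ≤ true as expected).

15.85°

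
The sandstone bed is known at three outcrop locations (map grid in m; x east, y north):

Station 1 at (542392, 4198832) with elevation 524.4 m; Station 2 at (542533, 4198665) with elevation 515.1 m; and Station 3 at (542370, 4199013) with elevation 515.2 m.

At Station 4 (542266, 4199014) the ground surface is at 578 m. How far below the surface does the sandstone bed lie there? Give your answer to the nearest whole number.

Two edge vectors: Station 1→Station 2 = (141, -167, -9.3), Station 1→Station 3 = (-22, 181, -9.2).
Normal n = (Station 1→Station 2) × (Station 1→Station 3) = (3219.7, 1501.8, 21847).
So ∂z/∂x = −n_x/n_z = −0.14737493 and ∂z/∂y = −n_y/n_z = −0.06874170.
Intercept c from Station 1: 524.4 + 79934.98 + 288634.87 = 369094.25.
At (542266, 4199014): z_contact = −79916.4 − 288647.4 + 369094.25 = 530.5 m.
Depth below ground = 578 − 530.5 = 48 m.

48 m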